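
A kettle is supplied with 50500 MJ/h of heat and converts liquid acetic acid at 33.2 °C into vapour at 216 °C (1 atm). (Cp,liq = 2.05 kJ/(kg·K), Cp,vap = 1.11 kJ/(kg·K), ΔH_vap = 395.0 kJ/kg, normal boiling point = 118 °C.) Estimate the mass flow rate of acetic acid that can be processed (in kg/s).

ṁ = 20.7 kg/s

Δh = 2.05×(118−33.2) + 395.0 + 1.11×(216−118) = 677.62 kJ/kg
Q = 50500 MJ/h = 14028 kJ/s = 14028 kJ/s
ṁ = Q/Δh = 14028 / 677.62 = 20.702 kg/s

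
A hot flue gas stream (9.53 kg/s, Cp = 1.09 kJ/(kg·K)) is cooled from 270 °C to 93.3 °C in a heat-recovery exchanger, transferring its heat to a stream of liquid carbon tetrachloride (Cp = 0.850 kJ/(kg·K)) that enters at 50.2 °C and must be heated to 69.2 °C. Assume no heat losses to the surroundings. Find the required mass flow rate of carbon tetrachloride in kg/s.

Heat released by hot stream: Q = 9.53 × 1.09 × (270 − 93.3) = 1835.5 kJ/s
Energy balance on cold side (adiabatic exchanger): Q = ṁ_c·Cp_c·(T_c,out − T_c,in)
ṁ_c = 1835.5 / [0.850 × (69.2 − 50.2)] = 113.65 kg/s

ṁ_c = 114 kg/s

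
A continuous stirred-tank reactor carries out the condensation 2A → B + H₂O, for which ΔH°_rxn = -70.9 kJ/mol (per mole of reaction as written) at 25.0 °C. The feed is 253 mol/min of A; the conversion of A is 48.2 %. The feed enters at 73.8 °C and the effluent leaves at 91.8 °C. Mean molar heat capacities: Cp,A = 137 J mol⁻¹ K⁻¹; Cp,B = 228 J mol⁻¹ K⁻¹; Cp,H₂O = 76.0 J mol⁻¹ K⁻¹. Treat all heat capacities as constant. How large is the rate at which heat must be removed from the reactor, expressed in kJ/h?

Extent of reaction ξ = 0.482 × 253 / 2 = 60.973 mol/min
Reaction term: ξ·ΔH°_rxn = 60.973 × -70.9 = -4323 kJ/min
Sensible, feed 73.8→25 °C: -1691.5 kJ/min
Outlet flows (mol/min): A 131.05, B 60.973, H₂O 60.973
Sensible, products 25→91.8 °C: 2437.5 kJ/min
Q = ΔH = -3576.9 kJ/min = -59.615 kW
Heat removed = 214610 kJ/h

Q_out = 215000 kJ/h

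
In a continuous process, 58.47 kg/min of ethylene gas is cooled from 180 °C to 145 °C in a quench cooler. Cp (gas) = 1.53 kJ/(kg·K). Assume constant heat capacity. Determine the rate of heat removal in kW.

Q = ṁ·Cp·ΔT = 58.47 × 1.53 × (145 − 180) = -3131.1 kJ/min
Converting: 3131.1 / 60 s = 52.184 kW

Q_c = 52.2 kW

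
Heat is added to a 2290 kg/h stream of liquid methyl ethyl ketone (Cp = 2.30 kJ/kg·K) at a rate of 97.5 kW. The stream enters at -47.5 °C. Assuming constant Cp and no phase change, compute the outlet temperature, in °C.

T_out = 19.1 °C

Q = 97.5 kW = 351000 kJ/h
ΔT = Q/(ṁ·Cp) = 351000/(2290×2.30) = 66.641 K
T_out = -47.5 + 66.641 = 19.141 °C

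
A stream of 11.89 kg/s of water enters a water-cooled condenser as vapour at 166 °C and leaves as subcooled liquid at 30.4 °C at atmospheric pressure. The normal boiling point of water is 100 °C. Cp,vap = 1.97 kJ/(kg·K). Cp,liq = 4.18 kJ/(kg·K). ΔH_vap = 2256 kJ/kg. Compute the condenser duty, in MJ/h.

vapour 166→100 °C: -130.02 kJ/kg
condensation at 100 °C: -2256 kJ/kg
liquid 100→30.4 °C: -290.93 kJ/kg
Δh = -130.02 + -2256 + -290.93 = -2676.9 kJ/kg
Q = ṁ·Δh = 11.89 kg/s × -2676.9 kJ/kg = -31829 kJ/s
|Q| = 31829 kW = 114580 MJ/h

Q_c = 115000 MJ/h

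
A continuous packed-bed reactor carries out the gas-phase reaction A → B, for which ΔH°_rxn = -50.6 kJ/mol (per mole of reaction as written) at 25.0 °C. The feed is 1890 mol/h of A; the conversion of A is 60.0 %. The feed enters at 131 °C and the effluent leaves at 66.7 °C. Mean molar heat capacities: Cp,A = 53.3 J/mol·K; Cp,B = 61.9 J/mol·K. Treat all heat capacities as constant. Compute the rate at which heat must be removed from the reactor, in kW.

Extent of reaction ξ = 0.600 × 1890 = 1134 mol/h
Reaction term: ξ·ΔH°_rxn = 1134 × -50.6 = -57380 kJ/h
Sensible, feed 131→25 °C: -10678 kJ/h
Outlet flows (mol/h): A 756, B 1134
Sensible, products 25→66.7 °C: 4607.4 kJ/h
Q = ΔH = -63451 kJ/h = -17.625 kW
Heat removed = 17.625 kW

Q_out = 17.6 kW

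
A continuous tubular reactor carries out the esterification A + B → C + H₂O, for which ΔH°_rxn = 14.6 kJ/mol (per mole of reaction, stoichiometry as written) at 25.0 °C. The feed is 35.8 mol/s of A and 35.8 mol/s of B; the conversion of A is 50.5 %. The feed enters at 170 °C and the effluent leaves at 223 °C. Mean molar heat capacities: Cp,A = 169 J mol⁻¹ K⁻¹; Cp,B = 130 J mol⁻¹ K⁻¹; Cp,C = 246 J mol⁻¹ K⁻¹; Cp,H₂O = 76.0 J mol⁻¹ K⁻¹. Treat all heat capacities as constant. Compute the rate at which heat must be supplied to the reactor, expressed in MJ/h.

Q_in = 3290 MJ/h

Extent of reaction ξ = 0.505 × 35.8 = 18.079 mol/s
Reaction term: ξ·ΔH°_rxn = 18.079 × 14.6 = 263.95 kJ/s
Sensible, feed 170→25 °C: -1552.1 kJ/s
Outlet flows (mol/s): A 17.721, B 17.721, C 18.079, H₂O 18.079
Sensible, products 25→223 °C: 2201.8 kJ/s
Q = ΔH = 913.61 kJ/s = 913.61 kW
Heat supplied = 3289 MJ/h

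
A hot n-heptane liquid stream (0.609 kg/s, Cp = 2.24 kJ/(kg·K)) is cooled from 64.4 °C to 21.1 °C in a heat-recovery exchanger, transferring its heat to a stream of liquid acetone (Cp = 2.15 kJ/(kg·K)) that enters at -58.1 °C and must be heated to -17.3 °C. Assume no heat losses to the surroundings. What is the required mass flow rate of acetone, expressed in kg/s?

ṁ_c = 0.673 kg/s

Heat released by hot stream: Q = 0.609 × 2.24 × (64.4 − 21.1) = 59.068 kJ/s
Energy balance on cold side (adiabatic exchanger): Q = ṁ_c·Cp_c·(T_c,out − T_c,in)
ṁ_c = 59.068 / [2.15 × (-17.3 − -58.1)] = 0.67337 kg/s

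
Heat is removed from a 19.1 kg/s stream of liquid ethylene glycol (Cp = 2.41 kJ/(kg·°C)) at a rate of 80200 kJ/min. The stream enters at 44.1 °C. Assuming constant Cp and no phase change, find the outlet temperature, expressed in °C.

Q = 80200 kJ/min = 1336.7 kJ/s
ΔT = Q/(ṁ·Cp) = 1336.7/(19.1×2.41) = 29.038 K
T_out = 44.1 − 29.038 = 15.062 °C

T_out = 15.1 °C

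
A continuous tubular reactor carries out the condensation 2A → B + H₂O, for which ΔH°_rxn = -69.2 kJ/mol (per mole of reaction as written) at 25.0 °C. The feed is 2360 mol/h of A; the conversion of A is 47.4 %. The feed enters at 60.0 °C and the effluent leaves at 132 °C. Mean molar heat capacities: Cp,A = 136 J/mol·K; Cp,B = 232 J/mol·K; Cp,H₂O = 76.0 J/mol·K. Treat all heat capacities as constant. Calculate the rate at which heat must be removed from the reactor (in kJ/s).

Extent of reaction ξ = 0.474 × 2360 / 2 = 559.32 mol/h
Reaction term: ξ·ΔH°_rxn = 559.32 × -69.2 = -38705 kJ/h
Sensible, feed 60.0→25 °C: -11234 kJ/h
Outlet flows (mol/h): A 1241.4, B 559.32, H₂O 559.32
Sensible, products 25→132 °C: 36497 kJ/h
Q = ΔH = -13441 kJ/h = -3.7337 kW
Heat removed = 3.7337 kJ/s

Q_out = 3.73 kJ/s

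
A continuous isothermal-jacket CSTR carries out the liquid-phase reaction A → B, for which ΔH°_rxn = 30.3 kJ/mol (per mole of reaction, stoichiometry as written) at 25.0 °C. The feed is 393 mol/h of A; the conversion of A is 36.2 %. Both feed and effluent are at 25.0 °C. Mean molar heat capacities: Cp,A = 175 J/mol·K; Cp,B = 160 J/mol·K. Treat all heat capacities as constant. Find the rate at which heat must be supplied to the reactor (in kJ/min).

Extent of reaction ξ = 0.362 × 393 = 142.27 mol/h
Reaction term: ξ·ΔH°_rxn = 142.27 × 30.3 = 4310.7 kJ/h
Q = ΔH = 4310.7 kJ/h = 1.1974 kW
Heat supplied = 71.844 kJ/min

Q_in = 71.8 kJ/min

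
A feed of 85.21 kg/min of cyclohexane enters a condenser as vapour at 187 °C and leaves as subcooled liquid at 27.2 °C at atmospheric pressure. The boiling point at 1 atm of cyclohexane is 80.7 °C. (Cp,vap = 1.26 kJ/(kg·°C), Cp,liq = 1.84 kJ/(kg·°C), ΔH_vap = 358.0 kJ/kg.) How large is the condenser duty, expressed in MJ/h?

vapour 187→80.7 °C: -133.94 kJ/kg
condensation at 80.7 °C: -358 kJ/kg
liquid 80.7→27.2 °C: -98.44 kJ/kg
Δh = -133.94 + -358 + -98.44 = -590.38 kJ/kg
Q = ṁ·Δh = 85.21 kg/min × -590.38 kJ/kg = -50306 kJ/min
|Q| = 838.44 kW = 3018.4 MJ/h

Q_c = 3020 MJ/h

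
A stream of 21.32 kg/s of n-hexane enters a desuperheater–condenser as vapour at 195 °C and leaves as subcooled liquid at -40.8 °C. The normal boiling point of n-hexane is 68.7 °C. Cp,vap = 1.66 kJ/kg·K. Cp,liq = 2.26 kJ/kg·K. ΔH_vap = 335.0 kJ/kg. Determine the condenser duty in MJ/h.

Q_c = 60800 MJ/h

vapour 195→68.7 °C: -209.66 kJ/kg
condensation at 68.7 °C: -335 kJ/kg
liquid 68.7→-40.8 °C: -247.47 kJ/kg
Δh = -209.66 + -335 + -247.47 = -792.13 kJ/kg
Q = ṁ·Δh = 21.32 kg/s × -792.13 kJ/kg = -16888 kJ/s
|Q| = 16888 kW = 60797 MJ/h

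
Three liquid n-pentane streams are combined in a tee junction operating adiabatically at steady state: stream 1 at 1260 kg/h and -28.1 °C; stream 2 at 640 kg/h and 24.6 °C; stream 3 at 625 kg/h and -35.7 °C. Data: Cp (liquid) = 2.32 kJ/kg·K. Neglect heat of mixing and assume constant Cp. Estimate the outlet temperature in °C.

Energy balance with Q = 0: Σ ṁᵢCp,ᵢ(T_out − Tᵢ) = 0
T_out = Σ ṁᵢCp,ᵢTᵢ / Σ ṁᵢCp,ᵢ
      = -97381 / 5858 = -16.624 °C

T_out = -16.6 °C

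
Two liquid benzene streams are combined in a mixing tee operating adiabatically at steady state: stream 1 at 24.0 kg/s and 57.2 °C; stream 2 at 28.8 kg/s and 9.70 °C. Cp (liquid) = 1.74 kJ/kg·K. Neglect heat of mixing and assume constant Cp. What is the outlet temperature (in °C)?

Adiabatic, steady state ⇒ Σ ṁᵢCp,ᵢ(T_out − Tᵢ) = 0
Σ ṁᵢCp,ᵢTᵢ = 24.0×1.74×57.2 + 28.8×1.74×9.70 = 2874.8
Σ ṁᵢCp,ᵢ = 24.0×1.74 + 28.8×1.74 = 91.872
T_out = 2874.8 / 91.872 = 31.291 °C

T_out = 31.3 °C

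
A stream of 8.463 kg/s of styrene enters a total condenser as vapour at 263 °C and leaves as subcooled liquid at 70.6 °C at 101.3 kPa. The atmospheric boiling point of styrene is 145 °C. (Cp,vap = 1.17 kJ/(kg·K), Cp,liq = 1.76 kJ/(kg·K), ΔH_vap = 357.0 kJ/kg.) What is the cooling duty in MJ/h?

Q_c = 19100 MJ/h

vapour 263→145 °C: -138.06 kJ/kg
condensation at 145 °C: -357 kJ/kg
liquid 145→70.6 °C: -130.94 kJ/kg
Δh = -138.06 + -357 + -130.94 = -626 kJ/kg
Q = ṁ·Δh = 8.463 kg/s × -626 kJ/kg = -5297.9 kJ/s
|Q| = 5297.9 kW = 19072 MJ/h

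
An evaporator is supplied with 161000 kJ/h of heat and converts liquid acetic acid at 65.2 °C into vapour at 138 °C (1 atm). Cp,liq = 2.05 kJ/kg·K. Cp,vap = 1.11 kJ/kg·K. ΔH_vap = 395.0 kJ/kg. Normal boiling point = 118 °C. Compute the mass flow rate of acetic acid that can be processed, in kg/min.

ṁ = 5.11 kg/min

Δh = 2.05×(118−65.2) + 395.0 + 1.11×(138−118) = 525.44 kJ/kg
Q = 161000 kJ/h = 44.722 kJ/s = 2683.3 kJ/min
ṁ = Q/Δh = 2683.3 / 525.44 = 5.1068 kg/min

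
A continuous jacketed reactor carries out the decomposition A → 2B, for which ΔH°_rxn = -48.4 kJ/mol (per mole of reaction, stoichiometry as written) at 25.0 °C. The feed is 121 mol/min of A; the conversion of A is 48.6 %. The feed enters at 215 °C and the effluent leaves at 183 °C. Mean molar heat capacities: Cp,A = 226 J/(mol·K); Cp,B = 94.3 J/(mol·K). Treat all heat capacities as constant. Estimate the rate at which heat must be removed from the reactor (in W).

Extent of reaction ξ = 0.486 × 121 = 58.806 mol/min
Reaction term: ξ·ΔH°_rxn = 58.806 × -48.4 = -2846.2 kJ/min
Sensible, feed 215→25 °C: -5195.7 kJ/min
Outlet flows (mol/min): A 62.194, B 117.61
Sensible, products 25→183 °C: 3973.2 kJ/min
Q = ΔH = -4068.8 kJ/min = -67.813 kW
Heat removed = 67813 W

Q_out = 67800 W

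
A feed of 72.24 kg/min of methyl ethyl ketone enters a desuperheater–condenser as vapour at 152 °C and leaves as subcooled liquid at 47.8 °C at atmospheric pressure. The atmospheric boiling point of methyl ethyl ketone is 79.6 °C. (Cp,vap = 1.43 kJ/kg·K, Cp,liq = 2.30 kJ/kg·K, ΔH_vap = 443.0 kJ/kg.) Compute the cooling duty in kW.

Q_c = 746 kW

vapour 152→79.6 °C: -103.53 kJ/kg
condensation at 79.6 °C: -443 kJ/kg
liquid 79.6→47.8 °C: -73.14 kJ/kg
Δh = -103.53 + -443 + -73.14 = -619.67 kJ/kg
Q = ṁ·Δh = 72.24 kg/min × -619.67 kJ/kg = -44765 kJ/min
|Q| = 746.09 kW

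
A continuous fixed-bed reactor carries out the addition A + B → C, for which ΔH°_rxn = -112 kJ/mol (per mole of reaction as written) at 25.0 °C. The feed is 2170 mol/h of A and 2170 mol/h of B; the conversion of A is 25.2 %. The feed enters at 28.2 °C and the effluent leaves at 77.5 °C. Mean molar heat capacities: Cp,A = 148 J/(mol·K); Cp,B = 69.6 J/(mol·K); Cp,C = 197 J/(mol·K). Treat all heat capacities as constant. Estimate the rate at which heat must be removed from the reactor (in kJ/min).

Extent of reaction ξ = 0.252 × 2170 = 546.84 mol/h
Reaction term: ξ·ΔH°_rxn = 546.84 × -112 = -61246 kJ/h
Sensible, feed 28.2→25 °C: -1511 kJ/h
Outlet flows (mol/h): A 1623.2, B 1623.2, C 546.84
Sensible, products 25→77.5 °C: 24199 kJ/h
Q = ΔH = -38558 kJ/h = -10.711 kW
Heat removed = 642.64 kJ/min

Q_out = 643 kJ/min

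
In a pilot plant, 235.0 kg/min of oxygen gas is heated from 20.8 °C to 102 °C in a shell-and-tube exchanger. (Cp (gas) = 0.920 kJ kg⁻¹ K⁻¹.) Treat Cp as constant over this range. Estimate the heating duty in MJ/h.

Q = 1050 MJ/h

Q = ṁ·Cp·ΔT = 235.0 × 0.920 × (102 − 20.8) = 17555 kJ/min
Converting: 17555 / 60 s = 292.59 kW
Heating duty = 1053.3 MJ/h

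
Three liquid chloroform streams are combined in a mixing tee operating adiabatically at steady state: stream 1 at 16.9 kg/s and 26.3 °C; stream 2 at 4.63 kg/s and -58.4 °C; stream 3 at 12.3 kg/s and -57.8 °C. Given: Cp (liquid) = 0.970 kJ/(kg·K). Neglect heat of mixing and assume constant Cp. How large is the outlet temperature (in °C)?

T_out = -15.9 °C

Adiabatic, steady state ⇒ Σ ṁᵢCp,ᵢ(T_out − Tᵢ) = 0
Σ ṁᵢCp,ᵢTᵢ = 16.9×0.970×26.3 + 4.63×0.970×-58.4 + 12.3×0.970×-57.8 = -520.76
Σ ṁᵢCp,ᵢ = 16.9×0.970 + 4.63×0.970 + 12.3×0.970 = 32.815
T_out = -520.76 / 32.815 = -15.869 °C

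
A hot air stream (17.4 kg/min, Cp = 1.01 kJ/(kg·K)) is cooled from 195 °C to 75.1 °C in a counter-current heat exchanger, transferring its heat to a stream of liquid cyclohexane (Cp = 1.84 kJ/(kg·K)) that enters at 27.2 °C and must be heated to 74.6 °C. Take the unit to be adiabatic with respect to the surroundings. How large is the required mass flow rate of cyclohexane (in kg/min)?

ṁ_c = 24.2 kg/min

Heat released by hot stream: Q = 17.4 × 1.01 × (195 − 75.1) = 2107.1 kJ/min
Energy balance on cold side (adiabatic exchanger): Q = ṁ_c·Cp_c·(T_c,out − T_c,in)
ṁ_c = 2107.1 / [1.84 × (74.6 − 27.2)] = 24.16 kg/min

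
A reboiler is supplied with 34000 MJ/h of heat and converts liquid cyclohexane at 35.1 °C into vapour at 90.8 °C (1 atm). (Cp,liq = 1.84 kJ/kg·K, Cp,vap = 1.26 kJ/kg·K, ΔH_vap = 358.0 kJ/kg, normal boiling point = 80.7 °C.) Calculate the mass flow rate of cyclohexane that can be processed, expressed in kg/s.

ṁ = 20.8 kg/s

Δh = 1.84×(80.7−35.1) + 358.0 + 1.26×(90.8−80.7) = 454.63 kJ/kg
Q = 34000 MJ/h = 9444.4 kJ/s = 9444.4 kJ/s
ṁ = Q/Δh = 9444.4 / 454.63 = 20.774 kg/s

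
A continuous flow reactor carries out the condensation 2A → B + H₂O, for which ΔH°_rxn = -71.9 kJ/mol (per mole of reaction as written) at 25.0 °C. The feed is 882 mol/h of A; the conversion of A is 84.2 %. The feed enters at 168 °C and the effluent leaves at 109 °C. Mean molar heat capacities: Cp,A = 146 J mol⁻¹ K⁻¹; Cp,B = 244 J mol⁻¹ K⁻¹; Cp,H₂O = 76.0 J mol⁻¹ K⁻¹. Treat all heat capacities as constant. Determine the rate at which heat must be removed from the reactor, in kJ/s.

Q_out = 9.28 kJ/s

Extent of reaction ξ = 0.842 × 882 / 2 = 371.32 mol/h
Reaction term: ξ·ΔH°_rxn = 371.32 × -71.9 = -26698 kJ/h
Sensible, feed 168→25 °C: -18414 kJ/h
Outlet flows (mol/h): A 139.36, B 371.32, H₂O 371.32
Sensible, products 25→109 °C: 11690 kJ/h
Q = ΔH = -33422 kJ/h = -9.284 kW
Heat removed = 9.284 kJ/s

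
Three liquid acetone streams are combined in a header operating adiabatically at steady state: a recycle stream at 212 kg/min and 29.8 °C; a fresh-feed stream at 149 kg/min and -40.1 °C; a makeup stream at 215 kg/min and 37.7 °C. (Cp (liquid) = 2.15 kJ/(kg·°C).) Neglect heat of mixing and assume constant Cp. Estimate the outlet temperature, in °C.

T_out = 14.7 °C

Adiabatic, steady state ⇒ Σ ṁᵢCp,ᵢ(T_out − Tᵢ) = 0
T_out = Σ ṁᵢCp,ᵢTᵢ / Σ ṁᵢCp,ᵢ
      = 18164 / 1238.4 = 14.667 °C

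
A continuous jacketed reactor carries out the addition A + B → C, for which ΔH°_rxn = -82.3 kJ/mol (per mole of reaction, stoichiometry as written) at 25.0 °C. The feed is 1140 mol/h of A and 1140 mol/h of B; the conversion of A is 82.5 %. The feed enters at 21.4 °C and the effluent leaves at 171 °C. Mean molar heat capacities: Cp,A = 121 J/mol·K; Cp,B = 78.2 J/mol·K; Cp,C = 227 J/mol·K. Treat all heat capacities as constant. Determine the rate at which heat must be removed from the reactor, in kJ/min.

Q_out = 660 kJ/min

Extent of reaction ξ = 0.825 × 1140 = 940.5 mol/h
Reaction term: ξ·ΔH°_rxn = 940.5 × -82.3 = -77403 kJ/h
Sensible, feed 21.4→25 °C: 817.52 kJ/h
Outlet flows (mol/h): A 199.5, B 199.5, C 940.5
Sensible, products 25→171 °C: 36972 kJ/h
Q = ΔH = -39613 kJ/h = -11.004 kW
Heat removed = 660.22 kJ/min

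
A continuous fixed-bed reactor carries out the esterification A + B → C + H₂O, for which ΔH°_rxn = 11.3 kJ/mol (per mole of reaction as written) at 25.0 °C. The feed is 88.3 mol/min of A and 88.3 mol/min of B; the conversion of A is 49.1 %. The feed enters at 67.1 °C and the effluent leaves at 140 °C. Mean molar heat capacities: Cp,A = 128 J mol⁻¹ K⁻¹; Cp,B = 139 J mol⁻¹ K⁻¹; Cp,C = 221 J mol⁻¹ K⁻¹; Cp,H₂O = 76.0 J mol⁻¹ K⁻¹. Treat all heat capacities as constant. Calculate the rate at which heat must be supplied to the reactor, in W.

Q_in = 39300 W

Extent of reaction ξ = 0.491 × 88.3 = 43.355 mol/min
Reaction term: ξ·ΔH°_rxn = 43.355 × 11.3 = 489.91 kJ/min
Sensible, feed 67.1→25 °C: -992.55 kJ/min
Outlet flows (mol/min): A 44.945, B 44.945, C 43.355, H₂O 43.355
Sensible, products 25→140 °C: 2860.8 kJ/min
Q = ΔH = 2358.2 kJ/min = 39.303 kW
Heat supplied = 39303 W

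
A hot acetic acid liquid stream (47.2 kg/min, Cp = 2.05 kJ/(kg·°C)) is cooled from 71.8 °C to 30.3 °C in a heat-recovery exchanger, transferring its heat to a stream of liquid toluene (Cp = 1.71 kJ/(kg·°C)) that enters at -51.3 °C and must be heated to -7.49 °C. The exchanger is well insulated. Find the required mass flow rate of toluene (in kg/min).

Heat released by hot stream: Q = 47.2 × 2.05 × (71.8 − 30.3) = 4015.5 kJ/min
Energy balance on cold side (adiabatic exchanger): Q = ṁ_c·Cp_c·(T_c,out − T_c,in)
ṁ_c = 4015.5 / [1.71 × (-7.49 − -51.3)] = 53.601 kg/min

ṁ_c = 53.6 kg/min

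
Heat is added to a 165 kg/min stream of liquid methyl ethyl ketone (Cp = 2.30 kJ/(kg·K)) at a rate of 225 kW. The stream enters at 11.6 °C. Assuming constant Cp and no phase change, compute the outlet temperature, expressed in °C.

T_out = 47.2 °C

Q = 225 kW = 13500 kJ/min
ΔT = Q/(ṁ·Cp) = 13500/(165×2.30) = 35.573 K
T_out = 11.6 + 35.573 = 47.173 °C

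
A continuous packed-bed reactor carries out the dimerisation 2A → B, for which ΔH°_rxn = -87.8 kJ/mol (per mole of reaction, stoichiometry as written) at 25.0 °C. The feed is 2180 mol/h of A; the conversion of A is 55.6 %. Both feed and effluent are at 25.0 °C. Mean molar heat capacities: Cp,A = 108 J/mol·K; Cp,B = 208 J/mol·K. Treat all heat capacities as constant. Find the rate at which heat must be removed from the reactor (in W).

Q_out = 14800 W

Extent of reaction ξ = 0.556 × 2180 / 2 = 606.04 mol/h
Reaction term: ξ·ΔH°_rxn = 606.04 × -87.8 = -53210 kJ/h
Q = ΔH = -53210 kJ/h = -14.781 kW
Heat removed = 14781 W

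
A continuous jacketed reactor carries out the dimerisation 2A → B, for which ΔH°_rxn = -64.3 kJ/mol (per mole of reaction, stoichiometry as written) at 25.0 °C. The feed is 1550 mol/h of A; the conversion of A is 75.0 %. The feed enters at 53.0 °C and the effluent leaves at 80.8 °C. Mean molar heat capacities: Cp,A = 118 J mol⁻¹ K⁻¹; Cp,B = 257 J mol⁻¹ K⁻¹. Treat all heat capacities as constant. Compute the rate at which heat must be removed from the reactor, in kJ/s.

Extent of reaction ξ = 0.750 × 1550 / 2 = 581.25 mol/h
Reaction term: ξ·ΔH°_rxn = 581.25 × -64.3 = -37374 kJ/h
Sensible, feed 53.0→25 °C: -5121.2 kJ/h
Outlet flows (mol/h): A 387.5, B 581.25
Sensible, products 25→80.8 °C: 10887 kJ/h
Q = ΔH = -31609 kJ/h = -8.7802 kW
Heat removed = 8.7802 kJ/s

Q_out = 8.78 kJ/s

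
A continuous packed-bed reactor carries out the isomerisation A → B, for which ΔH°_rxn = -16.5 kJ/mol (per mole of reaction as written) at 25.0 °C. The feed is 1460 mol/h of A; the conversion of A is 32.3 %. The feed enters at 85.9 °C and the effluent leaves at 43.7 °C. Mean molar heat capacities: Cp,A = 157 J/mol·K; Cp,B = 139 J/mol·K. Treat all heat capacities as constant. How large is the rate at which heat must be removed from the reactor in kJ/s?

Q_out = 4.89 kJ/s

Extent of reaction ξ = 0.323 × 1460 = 471.58 mol/h
Reaction term: ξ·ΔH°_rxn = 471.58 × -16.5 = -7781.1 kJ/h
Sensible, feed 85.9→25 °C: -13959 kJ/h
Outlet flows (mol/h): A 988.42, B 471.58
Sensible, products 25→43.7 °C: 4127.7 kJ/h
Q = ΔH = -17613 kJ/h = -4.8925 kW
Heat removed = 4.8925 kJ/s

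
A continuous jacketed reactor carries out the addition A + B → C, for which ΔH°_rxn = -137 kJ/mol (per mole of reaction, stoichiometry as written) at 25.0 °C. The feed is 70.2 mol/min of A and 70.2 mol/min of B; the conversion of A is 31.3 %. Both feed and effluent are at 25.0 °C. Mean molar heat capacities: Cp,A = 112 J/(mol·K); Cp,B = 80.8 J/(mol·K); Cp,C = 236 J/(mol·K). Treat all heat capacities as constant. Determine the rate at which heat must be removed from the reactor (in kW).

Extent of reaction ξ = 0.313 × 70.2 = 21.973 mol/min
Reaction term: ξ·ΔH°_rxn = 21.973 × -137 = -3010.2 kJ/min
Q = ΔH = -3010.2 kJ/min = -50.171 kW
Heat removed = 50.171 kW

Q_out = 50.2 kW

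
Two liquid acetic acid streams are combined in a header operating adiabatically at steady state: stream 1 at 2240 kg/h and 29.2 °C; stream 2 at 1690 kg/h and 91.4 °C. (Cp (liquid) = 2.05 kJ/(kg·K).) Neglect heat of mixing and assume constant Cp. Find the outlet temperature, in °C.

Adiabatic, steady state ⇒ Σ ṁᵢCp,ᵢ(T_out − Tᵢ) = 0
T_out = Σ ṁᵢCp,ᵢTᵢ / Σ ṁᵢCp,ᵢ
      = 450740 / 8056.5 = 55.948 °C

T_out = 55.9 °C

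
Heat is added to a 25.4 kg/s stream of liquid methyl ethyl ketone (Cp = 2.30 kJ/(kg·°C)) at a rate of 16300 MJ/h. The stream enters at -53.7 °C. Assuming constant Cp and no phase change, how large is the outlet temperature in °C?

Q = 16300 MJ/h = 4527.8 kJ/s
ΔT = Q/(ṁ·Cp) = 4527.8/(25.4×2.30) = 77.504 K
T_out = -53.7 + 77.504 = 23.804 °C

T_out = 23.8 °C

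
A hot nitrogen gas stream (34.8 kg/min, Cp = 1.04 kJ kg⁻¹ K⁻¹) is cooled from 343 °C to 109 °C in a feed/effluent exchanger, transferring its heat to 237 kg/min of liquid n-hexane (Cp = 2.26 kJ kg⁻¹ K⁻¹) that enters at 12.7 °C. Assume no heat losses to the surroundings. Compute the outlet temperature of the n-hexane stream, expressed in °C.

Heat released by hot stream: Q = 34.8 × 1.04 × (343 − 109) = 8468.9 kJ/min
Energy balance on cold side (adiabatic exchanger): Q = ṁ_c·Cp_c·(T_c,out − T_c,in)
T_c,out = 12.7 + 8468.9/(237 × 2.26) = 28.511 °C

T_c,out = 28.5 °C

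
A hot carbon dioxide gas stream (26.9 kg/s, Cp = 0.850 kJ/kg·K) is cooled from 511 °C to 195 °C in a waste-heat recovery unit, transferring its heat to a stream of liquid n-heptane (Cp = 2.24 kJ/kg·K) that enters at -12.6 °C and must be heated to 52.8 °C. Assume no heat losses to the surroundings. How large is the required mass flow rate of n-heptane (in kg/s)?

ṁ_c = 49.3 kg/s

Heat released by hot stream: Q = 26.9 × 0.850 × (511 − 195) = 7225.3 kJ/s
Energy balance on cold side (adiabatic exchanger): Q = ṁ_c·Cp_c·(T_c,out − T_c,in)
ṁ_c = 7225.3 / [2.24 × (52.8 − -12.6)] = 49.321 kg/s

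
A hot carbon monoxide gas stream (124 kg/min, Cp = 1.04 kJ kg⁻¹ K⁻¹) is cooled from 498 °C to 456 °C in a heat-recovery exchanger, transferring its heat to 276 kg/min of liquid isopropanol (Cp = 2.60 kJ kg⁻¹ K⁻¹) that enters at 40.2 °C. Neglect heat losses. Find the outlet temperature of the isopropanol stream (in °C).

T_c,out = 47.7 °C

Heat released by hot stream: Q = 124 × 1.04 × (498 − 456) = 5416.3 kJ/min
Energy balance on cold side (adiabatic exchanger): Q = ṁ_c·Cp_c·(T_c,out − T_c,in)
T_c,out = 40.2 + 5416.3/(276 × 2.60) = 47.748 °C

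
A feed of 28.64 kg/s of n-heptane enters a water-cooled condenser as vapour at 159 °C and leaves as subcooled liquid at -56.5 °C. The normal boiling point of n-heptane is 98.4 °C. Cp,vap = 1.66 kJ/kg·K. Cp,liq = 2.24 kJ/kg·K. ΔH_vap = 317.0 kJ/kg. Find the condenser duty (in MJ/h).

Q_c = 78800 MJ/h

vapour 159→98.4 °C: -100.6 kJ/kg
condensation at 98.4 °C: -317 kJ/kg
liquid 98.4→-56.5 °C: -346.98 kJ/kg
Δh = -100.6 + -317 + -346.98 = -764.57 kJ/kg
Q = ṁ·Δh = 28.64 kg/s × -764.57 kJ/kg = -21897 kJ/s
|Q| = 21897 kW = 78830 MJ/h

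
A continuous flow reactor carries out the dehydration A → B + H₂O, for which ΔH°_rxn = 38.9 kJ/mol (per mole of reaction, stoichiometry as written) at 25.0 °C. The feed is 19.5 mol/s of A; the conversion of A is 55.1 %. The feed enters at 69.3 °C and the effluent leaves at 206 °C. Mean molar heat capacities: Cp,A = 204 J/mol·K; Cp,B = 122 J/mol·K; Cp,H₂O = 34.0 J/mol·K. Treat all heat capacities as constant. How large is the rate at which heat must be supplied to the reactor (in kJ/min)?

Extent of reaction ξ = 0.551 × 19.5 = 10.745 mol/s
Reaction term: ξ·ΔH°_rxn = 10.745 × 38.9 = 417.96 kJ/s
Sensible, feed 69.3→25 °C: -176.23 kJ/s
Outlet flows (mol/s): A 8.7555, B 10.745, H₂O 10.745
Sensible, products 25→206 °C: 626.67 kJ/s
Q = ΔH = 868.41 kJ/s = 868.41 kW
Heat supplied = 52104 kJ/min

Q_in = 52100 kJ/min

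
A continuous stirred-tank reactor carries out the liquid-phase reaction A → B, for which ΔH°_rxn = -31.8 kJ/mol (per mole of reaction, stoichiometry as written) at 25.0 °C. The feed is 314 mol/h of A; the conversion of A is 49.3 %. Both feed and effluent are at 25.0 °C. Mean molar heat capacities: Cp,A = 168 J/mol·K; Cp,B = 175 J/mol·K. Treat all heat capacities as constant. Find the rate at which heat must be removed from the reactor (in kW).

Q_out = 1.37 kW

Extent of reaction ξ = 0.493 × 314 = 154.8 mol/h
Reaction term: ξ·ΔH°_rxn = 154.8 × -31.8 = -4922.7 kJ/h
Q = ΔH = -4922.7 kJ/h = -1.3674 kW
Heat removed = 1.3674 kW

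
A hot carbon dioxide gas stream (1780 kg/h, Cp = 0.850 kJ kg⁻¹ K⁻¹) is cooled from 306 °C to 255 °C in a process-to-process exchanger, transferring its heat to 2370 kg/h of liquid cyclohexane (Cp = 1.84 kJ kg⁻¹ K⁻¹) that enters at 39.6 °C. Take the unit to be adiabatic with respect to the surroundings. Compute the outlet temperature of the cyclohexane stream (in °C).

Heat released by hot stream: Q = 1780 × 0.850 × (306 − 255) = 77163 kJ/h
Energy balance on cold side (adiabatic exchanger): Q = ṁ_c·Cp_c·(T_c,out − T_c,in)
T_c,out = 39.6 + 77163/(2370 × 1.84) = 57.295 °C

T_c,out = 57.3 °C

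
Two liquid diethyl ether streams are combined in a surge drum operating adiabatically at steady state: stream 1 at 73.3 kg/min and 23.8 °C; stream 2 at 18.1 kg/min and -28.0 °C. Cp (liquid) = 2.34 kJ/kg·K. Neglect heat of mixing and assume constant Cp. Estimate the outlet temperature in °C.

T_out = 13.5 °C

Adiabatic, steady state ⇒ Σ ṁᵢCp,ᵢ(T_out − Tᵢ) = 0
Σ ṁᵢCp,ᵢTᵢ = 73.3×2.34×23.8 + 18.1×2.34×-28.0 = 2896.3
Σ ṁᵢCp,ᵢ = 73.3×2.34 + 18.1×2.34 = 213.88
T_out = 2896.3 / 213.88 = 13.542 °C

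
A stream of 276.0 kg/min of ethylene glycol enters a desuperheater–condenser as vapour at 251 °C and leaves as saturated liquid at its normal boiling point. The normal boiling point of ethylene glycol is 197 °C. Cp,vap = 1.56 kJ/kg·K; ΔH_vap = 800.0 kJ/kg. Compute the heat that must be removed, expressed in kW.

vapour 251→197 °C: -84.24 kJ/kg
condensation at 197 °C: -800 kJ/kg
Δh = -84.24 + -800 = -884.24 kJ/kg
Q = ṁ·Δh = 276.0 kg/min × -884.24 kJ/kg = -244050 kJ/min
|Q| = 4067.5 kW

Q_c = 4070 kW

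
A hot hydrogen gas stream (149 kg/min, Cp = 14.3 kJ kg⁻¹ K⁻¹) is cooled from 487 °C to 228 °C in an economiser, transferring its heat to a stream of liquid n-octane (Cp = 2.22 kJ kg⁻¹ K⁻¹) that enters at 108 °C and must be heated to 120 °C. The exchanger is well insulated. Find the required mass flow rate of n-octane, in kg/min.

ṁ_c = 20700 kg/min

Heat released by hot stream: Q = 149 × 14.3 × (487 − 228) = 551850 kJ/min
Energy balance on cold side (adiabatic exchanger): Q = ṁ_c·Cp_c·(T_c,out − T_c,in)
ṁ_c = 551850 / [2.22 × (120 − 108)] = 20715 kg/min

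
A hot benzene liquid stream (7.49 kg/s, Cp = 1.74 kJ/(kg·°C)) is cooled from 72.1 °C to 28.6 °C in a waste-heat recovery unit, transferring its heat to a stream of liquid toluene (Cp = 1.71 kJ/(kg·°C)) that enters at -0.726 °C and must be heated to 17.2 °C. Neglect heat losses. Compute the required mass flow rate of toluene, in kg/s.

ṁ_c = 18.5 kg/s

Heat released by hot stream: Q = 7.49 × 1.74 × (72.1 − 28.6) = 566.92 kJ/s
Energy balance on cold side (adiabatic exchanger): Q = ṁ_c·Cp_c·(T_c,out − T_c,in)
ṁ_c = 566.92 / [1.71 × (17.2 − -0.726)] = 18.494 kg/s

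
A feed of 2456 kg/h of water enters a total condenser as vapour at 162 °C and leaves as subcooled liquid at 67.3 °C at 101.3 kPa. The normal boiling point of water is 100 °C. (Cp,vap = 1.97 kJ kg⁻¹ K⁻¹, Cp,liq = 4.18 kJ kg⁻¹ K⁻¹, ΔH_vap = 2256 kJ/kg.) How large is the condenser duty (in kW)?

Q_c = 1720 kW

vapour 162→100 °C: -122.14 kJ/kg
condensation at 100 °C: -2256 kJ/kg
liquid 100→67.3 °C: -136.69 kJ/kg
Δh = -122.14 + -2256 + -136.69 = -2514.8 kJ/kg
Q = ṁ·Δh = 2456 kg/h × -2514.8 kJ/kg = -6.1764e+06 kJ/h
|Q| = 1715.7 kW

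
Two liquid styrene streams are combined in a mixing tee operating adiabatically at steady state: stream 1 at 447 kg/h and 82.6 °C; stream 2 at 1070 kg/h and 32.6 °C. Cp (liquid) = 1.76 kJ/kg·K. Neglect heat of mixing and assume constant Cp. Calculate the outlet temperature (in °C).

Adiabatic, steady state ⇒ Σ ṁᵢCp,ᵢ(T_out − Tᵢ) = 0
Σ ṁᵢCp,ᵢTᵢ = 447×1.76×82.6 + 1070×1.76×32.6 = 126380
Σ ṁᵢCp,ᵢ = 447×1.76 + 1070×1.76 = 2669.9
T_out = 126380 / 2669.9 = 47.333 °C

T_out = 47.3 °C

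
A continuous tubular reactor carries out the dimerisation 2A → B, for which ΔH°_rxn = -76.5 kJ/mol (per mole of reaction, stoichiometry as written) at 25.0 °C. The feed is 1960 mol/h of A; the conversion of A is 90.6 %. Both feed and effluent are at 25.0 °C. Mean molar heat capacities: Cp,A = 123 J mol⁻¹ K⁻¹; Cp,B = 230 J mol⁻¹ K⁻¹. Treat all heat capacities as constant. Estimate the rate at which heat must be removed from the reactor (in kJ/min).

Extent of reaction ξ = 0.906 × 1960 / 2 = 887.88 mol/h
Reaction term: ξ·ΔH°_rxn = 887.88 × -76.5 = -67923 kJ/h
Q = ΔH = -67923 kJ/h = -18.867 kW
Heat removed = 1132 kJ/min

Q_out = 1130 kJ/min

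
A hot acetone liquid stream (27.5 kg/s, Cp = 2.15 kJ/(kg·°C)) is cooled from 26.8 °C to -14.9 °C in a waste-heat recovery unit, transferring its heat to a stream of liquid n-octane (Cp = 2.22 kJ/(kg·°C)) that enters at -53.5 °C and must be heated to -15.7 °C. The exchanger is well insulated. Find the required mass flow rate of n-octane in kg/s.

Heat released by hot stream: Q = 27.5 × 2.15 × (26.8 − -14.9) = 2465.5 kJ/s
Energy balance on cold side (adiabatic exchanger): Q = ṁ_c·Cp_c·(T_c,out − T_c,in)
ṁ_c = 2465.5 / [2.22 × (-15.7 − -53.5)] = 29.381 kg/s

ṁ_c = 29.4 kg/s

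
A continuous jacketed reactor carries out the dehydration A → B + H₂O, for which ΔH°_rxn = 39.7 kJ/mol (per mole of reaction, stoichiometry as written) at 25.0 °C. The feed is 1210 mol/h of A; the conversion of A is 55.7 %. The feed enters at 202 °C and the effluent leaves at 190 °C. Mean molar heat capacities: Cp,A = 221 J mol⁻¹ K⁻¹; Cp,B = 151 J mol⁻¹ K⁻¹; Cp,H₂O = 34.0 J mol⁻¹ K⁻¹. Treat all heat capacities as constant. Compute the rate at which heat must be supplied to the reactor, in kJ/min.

Q_in = 326 kJ/min

Extent of reaction ξ = 0.557 × 1210 = 673.97 mol/h
Reaction term: ξ·ΔH°_rxn = 673.97 × 39.7 = 26757 kJ/h
Sensible, feed 202→25 °C: -47332 kJ/h
Outlet flows (mol/h): A 536.03, B 673.97, H₂O 673.97
Sensible, products 25→190 °C: 40119 kJ/h
Q = ΔH = 19544 kJ/h = 5.429 kW
Heat supplied = 325.74 kJ/min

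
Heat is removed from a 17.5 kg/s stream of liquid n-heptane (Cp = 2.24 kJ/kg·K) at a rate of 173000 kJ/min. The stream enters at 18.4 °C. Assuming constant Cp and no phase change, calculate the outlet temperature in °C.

T_out = -55.2 °C

Q = 173000 kJ/min = 2883.3 kJ/s
ΔT = Q/(ṁ·Cp) = 2883.3/(17.5×2.24) = 73.554 K
T_out = 18.4 − 73.554 = -55.154 °C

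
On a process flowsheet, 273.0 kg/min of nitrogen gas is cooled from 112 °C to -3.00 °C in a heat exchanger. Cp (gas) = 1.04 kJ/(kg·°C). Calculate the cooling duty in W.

Q_c = 544000 W

Q = ṁ·Cp·ΔT = 273.0 × 1.04 × (-3.00 − 112) = -32651 kJ/min
Converting: 32651 / 60 s = 544.18 kW
Cooling duty = 544180 W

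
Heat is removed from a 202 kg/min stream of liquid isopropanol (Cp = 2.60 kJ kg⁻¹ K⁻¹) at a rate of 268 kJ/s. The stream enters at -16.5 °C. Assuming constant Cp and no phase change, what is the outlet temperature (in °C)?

Q = 268 kJ/s = 16080 kJ/min
ΔT = Q/(ṁ·Cp) = 16080/(202×2.60) = 30.617 K
T_out = -16.5 − 30.617 = -47.117 °C

T_out = -47.1 °C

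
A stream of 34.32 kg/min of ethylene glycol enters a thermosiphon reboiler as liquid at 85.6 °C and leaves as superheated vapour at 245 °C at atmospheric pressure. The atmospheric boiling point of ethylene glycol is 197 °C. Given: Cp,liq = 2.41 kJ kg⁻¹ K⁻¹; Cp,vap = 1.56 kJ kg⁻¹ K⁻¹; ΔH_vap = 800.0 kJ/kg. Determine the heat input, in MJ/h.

Q = 2350 MJ/h

liquid 85.6→197 °C: 268.47 kJ/kg
vaporisation at 197 °C: 800 kJ/kg
vapour 197→245 °C: 74.88 kJ/kg
Δh = 268.47 + 800 + 74.88 = 1143.4 kJ/kg
Q = ṁ·Δh = 34.32 kg/min × 1143.4 kJ/kg = 39240 kJ/min
|Q| = 654 kW = 2354.4 MJ/h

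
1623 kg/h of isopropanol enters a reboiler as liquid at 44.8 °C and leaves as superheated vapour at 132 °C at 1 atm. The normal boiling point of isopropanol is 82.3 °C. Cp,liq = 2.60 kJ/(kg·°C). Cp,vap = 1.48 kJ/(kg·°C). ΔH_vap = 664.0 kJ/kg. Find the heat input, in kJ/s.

liquid 44.8→82.3 °C: 97.5 kJ/kg
vaporisation at 82.3 °C: 664 kJ/kg
vapour 82.3→132 °C: 73.556 kJ/kg
Δh = 97.5 + 664 + 73.556 = 835.06 kJ/kg
Q = ṁ·Δh = 1623 kg/h × 835.06 kJ/kg = 1.3553e+06 kJ/h
|Q| = 376.47 kW

Q = 376 kJ/s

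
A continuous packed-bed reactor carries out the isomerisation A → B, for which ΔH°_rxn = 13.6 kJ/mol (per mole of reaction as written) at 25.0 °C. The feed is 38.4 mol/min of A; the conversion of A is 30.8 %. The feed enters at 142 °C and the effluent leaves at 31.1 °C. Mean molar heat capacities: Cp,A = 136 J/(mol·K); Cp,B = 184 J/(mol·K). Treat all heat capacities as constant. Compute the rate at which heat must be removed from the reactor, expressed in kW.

Extent of reaction ξ = 0.308 × 38.4 = 11.827 mol/min
Reaction term: ξ·ΔH°_rxn = 11.827 × 13.6 = 160.85 kJ/min
Sensible, feed 142→25 °C: -611.02 kJ/min
Outlet flows (mol/min): A 26.573, B 11.827
Sensible, products 25→31.1 °C: 35.32 kJ/min
Q = ΔH = -414.85 kJ/min = -6.9142 kW
Heat removed = 6.9142 kW

Q_out = 6.91 kW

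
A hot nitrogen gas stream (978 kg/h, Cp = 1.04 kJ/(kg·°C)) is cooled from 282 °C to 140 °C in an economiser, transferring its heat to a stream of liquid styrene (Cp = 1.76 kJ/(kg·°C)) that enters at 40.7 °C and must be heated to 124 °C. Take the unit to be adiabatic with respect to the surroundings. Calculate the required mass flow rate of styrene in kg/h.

Heat released by hot stream: Q = 978 × 1.04 × (282 − 140) = 144430 kJ/h
Energy balance on cold side (adiabatic exchanger): Q = ṁ_c·Cp_c·(T_c,out − T_c,in)
ṁ_c = 144430 / [1.76 × (124 − 40.7)] = 985.15 kg/h

ṁ_c = 985 kg/h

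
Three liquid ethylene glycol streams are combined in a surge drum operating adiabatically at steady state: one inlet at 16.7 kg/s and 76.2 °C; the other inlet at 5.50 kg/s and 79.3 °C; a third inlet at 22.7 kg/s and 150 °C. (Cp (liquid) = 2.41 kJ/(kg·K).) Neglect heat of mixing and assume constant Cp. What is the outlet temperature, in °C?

T_out = 114 °C

Energy balance with Q = 0: Σ ṁᵢCp,ᵢ(T_out − Tᵢ) = 0
T_out = Σ ṁᵢCp,ᵢTᵢ / Σ ṁᵢCp,ᵢ
      = 12324 / 108.21 = 113.89 °C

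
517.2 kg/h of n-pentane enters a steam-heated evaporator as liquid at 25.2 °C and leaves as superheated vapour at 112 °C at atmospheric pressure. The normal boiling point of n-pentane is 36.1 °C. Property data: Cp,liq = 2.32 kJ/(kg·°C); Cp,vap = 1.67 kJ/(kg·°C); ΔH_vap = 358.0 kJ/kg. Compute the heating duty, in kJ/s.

liquid 25.2→36.1 °C: 25.288 kJ/kg
vaporisation at 36.1 °C: 358 kJ/kg
vapour 36.1→112 °C: 126.75 kJ/kg
Δh = 25.288 + 358 + 126.75 = 510.04 kJ/kg
Q = ṁ·Δh = 517.2 kg/h × 510.04 kJ/kg = 263790 kJ/h
|Q| = 73.276 kW

Q = 73.3 kJ/s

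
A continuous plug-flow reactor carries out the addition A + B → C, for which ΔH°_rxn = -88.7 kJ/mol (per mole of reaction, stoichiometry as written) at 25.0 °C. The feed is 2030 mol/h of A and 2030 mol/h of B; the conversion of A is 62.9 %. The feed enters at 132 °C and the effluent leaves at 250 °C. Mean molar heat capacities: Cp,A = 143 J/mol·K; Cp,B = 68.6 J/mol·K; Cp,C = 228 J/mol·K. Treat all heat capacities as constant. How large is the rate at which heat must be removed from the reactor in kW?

Extent of reaction ξ = 0.629 × 2030 = 1276.9 mol/h
Reaction term: ξ·ΔH°_rxn = 1276.9 × -88.7 = -113260 kJ/h
Sensible, feed 132→25 °C: -45962 kJ/h
Outlet flows (mol/h): A 753.13, B 753.13, C 1276.9
Sensible, products 25→250 °C: 101360 kJ/h
Q = ΔH = -57860 kJ/h = -16.072 kW
Heat removed = 16.072 kW

Q_out = 16.1 kW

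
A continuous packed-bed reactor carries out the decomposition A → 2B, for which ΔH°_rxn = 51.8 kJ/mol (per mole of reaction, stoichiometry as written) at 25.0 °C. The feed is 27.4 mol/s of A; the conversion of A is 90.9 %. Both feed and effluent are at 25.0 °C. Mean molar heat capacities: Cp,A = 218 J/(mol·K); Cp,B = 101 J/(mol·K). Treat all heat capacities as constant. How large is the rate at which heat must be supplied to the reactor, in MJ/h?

Extent of reaction ξ = 0.909 × 27.4 = 24.907 mol/s
Reaction term: ξ·ΔH°_rxn = 24.907 × 51.8 = 1290.2 kJ/s
Q = ΔH = 1290.2 kJ/s = 1290.2 kW
Heat supplied = 4644.6 MJ/h

Q_in = 4640 MJ/h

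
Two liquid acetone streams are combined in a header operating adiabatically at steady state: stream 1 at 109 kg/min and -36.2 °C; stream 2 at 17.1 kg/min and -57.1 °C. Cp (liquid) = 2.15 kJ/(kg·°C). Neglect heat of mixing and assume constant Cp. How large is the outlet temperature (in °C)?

Adiabatic, steady state ⇒ Σ ṁᵢCp,ᵢ(T_out − Tᵢ) = 0
Σ ṁᵢCp,ᵢTᵢ = 109×2.15×-36.2 + 17.1×2.15×-57.1 = -10583
Σ ṁᵢCp,ᵢ = 109×2.15 + 17.1×2.15 = 271.12
T_out = -10583 / 271.12 = -39.034 °C

T_out = -39.0 °C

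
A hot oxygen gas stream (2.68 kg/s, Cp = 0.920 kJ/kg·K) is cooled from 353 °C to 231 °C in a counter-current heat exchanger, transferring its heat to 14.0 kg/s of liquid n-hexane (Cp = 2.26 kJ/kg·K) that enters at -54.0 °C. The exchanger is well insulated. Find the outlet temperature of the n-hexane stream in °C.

T_c,out = -44.5 °C

Heat released by hot stream: Q = 2.68 × 0.920 × (353 − 231) = 300.8 kJ/s
Energy balance on cold side (adiabatic exchanger): Q = ṁ_c·Cp_c·(T_c,out − T_c,in)
T_c,out = -54.0 + 300.8/(14.0 × 2.26) = -44.493 °C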